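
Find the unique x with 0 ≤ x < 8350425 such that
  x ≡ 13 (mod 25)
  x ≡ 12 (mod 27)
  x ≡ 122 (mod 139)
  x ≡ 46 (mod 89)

2358813

The moduli are pairwise coprime; N = 25·27·139·89 = 8350425.
N/25 = 334017; 334017 ≡ 17 (mod 25); 17·3 ≡ 1, so inverse 3.
N/27 = 309275; 309275 ≡ 17 (mod 27); 17·8 ≡ 1, so inverse 8.
N/139 = 60075; 60075 ≡ 27 (mod 139); 27·103 ≡ 1, so inverse 103.
N/89 = 93825; 93825 ≡ 19 (mod 89); 19·75 ≡ 1, so inverse 75.
x ≡ 13·334017·3 + 12·309275·8 + 122·60075·103 + 46·93825·75 = 1121315763.
1121315763 mod 8350425 = 2358813.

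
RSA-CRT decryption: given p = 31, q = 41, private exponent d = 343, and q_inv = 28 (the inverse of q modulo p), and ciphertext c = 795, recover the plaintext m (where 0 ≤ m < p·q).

d_p = d mod (p−1) = 343 mod 30 = 13; d_q = d mod (q−1) = 23.
m₁ = c^(d_p) mod p: c ≡ 20 (mod 31), and 20^13 mod 31 = 10.
m₂ = c^(d_q) mod q: c ≡ 16 (mod 41), and 16^23 mod 41 = 37.
h = q_inv·(m₁ − m₂) mod p = 28·(10 − 37) mod 31 = 19.
m = m₂ + h·q = 37 + 19·41 = 816.

816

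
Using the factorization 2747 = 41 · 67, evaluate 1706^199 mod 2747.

Mod 41: 1706 ≡ 25; by Fermat, exponent reduces to 199 mod 40 = 39; 25^39 ≡ 23 (mod 41).
Mod 67: 1706 ≡ 31; by Fermat, exponent reduces to 199 mod 66 = 1; 31^1 ≡ 31 (mod 67).
Combine by CRT: x ≡ 23 (mod 41), x ≡ 31 (mod 67) ⇒ x ≡ 433 (mod 2747).

433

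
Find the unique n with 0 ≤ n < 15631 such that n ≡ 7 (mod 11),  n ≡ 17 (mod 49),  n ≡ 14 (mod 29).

4770

The moduli are pairwise coprime; M = 11·49·29 = 15631.
M/11 = 1421; 1421 ≡ 2 (mod 11); 2·6 ≡ 1, so inverse 6.
M/49 = 319; 319 ≡ 25 (mod 49); 25·2 ≡ 1, so inverse 2.
M/29 = 539; 539 ≡ 17 (mod 29); 17·12 ≡ 1, so inverse 12.
n ≡ 7·1421·6 + 17·319·2 + 14·539·12 = 161080.
161080 mod 15631 = 4770.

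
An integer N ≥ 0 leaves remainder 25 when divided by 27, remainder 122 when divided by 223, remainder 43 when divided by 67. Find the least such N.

172501

From N ≡ 25 (mod 27) write N = 25 + 27t. Substituting into N ≡ 122 (mod 223) gives 27t ≡ 97 (mod 223), and since 27⁻¹ ≡ 190 (mod 223), t ≡ 144. Hence N ≡ 25 + 27·144 = 3913 (mod 6021).
From N ≡ 3913 (mod 6021) write N = 3913 + 6021t. Substituting into N ≡ 43 (mod 67) gives 6021t ≡ 16 (mod 67), and since 58⁻¹ ≡ 52 (mod 67), t ≡ 28. Hence N ≡ 3913 + 6021·28 = 172501 (mod 403407).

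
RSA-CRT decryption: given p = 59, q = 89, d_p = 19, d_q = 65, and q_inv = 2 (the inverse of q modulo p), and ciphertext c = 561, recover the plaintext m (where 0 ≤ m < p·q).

m₁ = c^(d_p) mod p: c ≡ 30 (mod 59), and 30^19 mod 59 = 38.
m₂ = c^(d_q) mod q: c ≡ 27 (mod 89), and 27^65 mod 89 = 54.
h = q_inv·(m₁ − m₂) mod p = 2·(38 − 54) mod 59 = 27.
m = m₂ + h·q = 54 + 27·89 = 2457.

2457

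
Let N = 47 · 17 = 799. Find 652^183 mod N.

133

Mod 47: 652 ≡ 41; by Fermat, exponent reduces to 183 mod 46 = 45; 41^45 ≡ 39 (mod 47).
Mod 17: 652 ≡ 6; by Fermat, exponent reduces to 183 mod 16 = 7; 6^7 ≡ 14 (mod 17).
Combine by CRT: x ≡ 39 (mod 47), x ≡ 14 (mod 17) ⇒ x ≡ 133 (mod 799).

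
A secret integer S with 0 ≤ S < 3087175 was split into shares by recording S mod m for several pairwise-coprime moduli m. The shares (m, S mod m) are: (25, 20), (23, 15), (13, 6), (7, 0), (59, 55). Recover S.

946120

Combine the congruences pairwise.
From S ≡ 20 (mod 25) write S = 20 + 25t. Substituting into S ≡ 15 (mod 23) gives 25t ≡ 18 (mod 23), and since 2⁻¹ ≡ 12 (mod 23), t ≡ 9. Hence S ≡ 20 + 25·9 = 245 (mod 575).
From S ≡ 245 (mod 575) write S = 245 + 575t. Substituting into S ≡ 6 (mod 13) gives 575t ≡ 8 (mod 13), and since 3⁻¹ ≡ 9 (mod 13), t ≡ 7. Hence S ≡ 245 + 575·7 = 4270 (mod 7475).
From S ≡ 4270 (mod 7475) write S = 4270 + 7475t. Substituting into S ≡ 0 (mod 7) gives 7475t ≡ 0 (mod 7), and since 6⁻¹ ≡ 6 (mod 7), t ≡ 0. Hence S ≡ 4270 + 7475·0 = 4270 (mod 52325).
From S ≡ 4270 (mod 52325) write S = 4270 + 52325t. Substituting into S ≡ 55 (mod 59) gives 52325t ≡ 33 (mod 59), and since 51⁻¹ ≡ 22 (mod 59), t ≡ 18. Hence S ≡ 4270 + 52325·18 = 946120 (mod 3087175).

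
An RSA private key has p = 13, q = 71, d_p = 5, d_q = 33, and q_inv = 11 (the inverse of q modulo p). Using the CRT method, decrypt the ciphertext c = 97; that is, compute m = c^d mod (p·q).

m₁ = c^(d_p) mod p: c ≡ 6 (mod 13), and 6^5 mod 13 = 2.
m₂ = c^(d_q) mod q: c ≡ 26 (mod 71), and 26^33 mod 71 = 23.
h = q_inv·(m₁ − m₂) mod p = 11·(2 − 23) mod 13 = 3.
m = m₂ + h·q = 23 + 3·71 = 236.

236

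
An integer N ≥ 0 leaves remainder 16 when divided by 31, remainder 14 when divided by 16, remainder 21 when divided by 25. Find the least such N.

From N ≡ 16 (mod 31) write N = 16 + 31t. Substituting into N ≡ 14 (mod 16) gives 31t ≡ 14 (mod 16), and since 15⁻¹ ≡ 15 (mod 16), t ≡ 2. Hence N ≡ 16 + 31·2 = 78 (mod 496).
From N ≡ 78 (mod 496) write N = 78 + 496t. Substituting into N ≡ 21 (mod 25) gives 496t ≡ 18 (mod 25), and since 21⁻¹ ≡ 6 (mod 25), t ≡ 8. Hence N ≡ 78 + 496·8 = 4046 (mod 12400).

4046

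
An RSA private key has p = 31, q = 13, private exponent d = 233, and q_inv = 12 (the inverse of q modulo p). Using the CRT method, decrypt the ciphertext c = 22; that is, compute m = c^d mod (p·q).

3

d_p = d mod (p−1) = 233 mod 30 = 23; d_q = d mod (q−1) = 5.
m₁ = c^(d_p) mod p: c ≡ 22 (mod 31), and 22^23 mod 31 = 3.
m₂ = c^(d_q) mod q: c ≡ 9 (mod 13), and 9^5 mod 13 = 3.
h = q_inv·(m₁ − m₂) mod p = 12·(3 − 3) mod 31 = 0.
m = m₂ + h·q = 3 + 0·13 = 3.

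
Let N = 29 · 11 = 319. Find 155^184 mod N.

Mod 29: 155 ≡ 10; by Fermat, exponent reduces to 184 mod 28 = 16; 10^16 ≡ 16 (mod 29).
Mod 11: 155 ≡ 1; by Fermat, exponent reduces to 184 mod 10 = 4; 1^4 ≡ 1 (mod 11).
Combine by CRT: x ≡ 16 (mod 29), x ≡ 1 (mod 11) ⇒ x ≡ 45 (mod 319).

45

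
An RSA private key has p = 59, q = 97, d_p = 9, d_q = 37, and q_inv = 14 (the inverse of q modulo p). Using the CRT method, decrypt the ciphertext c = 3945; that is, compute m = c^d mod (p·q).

m₁ = c^(d_p) mod p: c ≡ 51 (mod 59), and 51^9 mod 59 = 15.
m₂ = c^(d_q) mod q: c ≡ 65 (mod 97), and 65^37 mod 97 = 25.
h = q_inv·(m₁ − m₂) mod p = 14·(15 − 25) mod 59 = 37.
m = m₂ + h·q = 25 + 37·97 = 3614.

3614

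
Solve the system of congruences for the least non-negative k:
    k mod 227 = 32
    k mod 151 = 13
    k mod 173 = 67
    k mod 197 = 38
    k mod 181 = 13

166850452799

The moduli are pairwise coprime; N = 227·151·173·197·181 = 211443193097.
N/227 = 931467811; 931467811 ≡ 97 (mod 227); 97·110 ≡ 1, so inverse 110.
N/151 = 1400286047; 1400286047 ≡ 80 (mod 151); 80·17 ≡ 1, so inverse 17.
N/173 = 1222214989; 1222214989 ≡ 91 (mod 173); 91·154 ≡ 1, so inverse 154.
N/197 = 1073315701; 1073315701 ≡ 10 (mod 197); 10·138 ≡ 1, so inverse 138.
N/181 = 1168194437; 1168194437 ≡ 165 (mod 181); 165·147 ≡ 1, so inverse 147.
k ≡ 32·931467811·110 + 13·1400286047·17 + 67·1222214989·154 + 38·1073315701·138 + 13·1168194437·147 = 24059931272760.
24059931272760 mod 211443193097 = 166850452799.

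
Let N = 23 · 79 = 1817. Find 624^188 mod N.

Mod 23: 624 ≡ 3; by Fermat, exponent reduces to 188 mod 22 = 12; 3^12 ≡ 3 (mod 23).
Mod 79: 624 ≡ 71; by Fermat, exponent reduces to 188 mod 78 = 32; 71^32 ≡ 22 (mod 79).
Combine by CRT: x ≡ 3 (mod 23), x ≡ 22 (mod 79) ⇒ x ≡ 417 (mod 1817).

417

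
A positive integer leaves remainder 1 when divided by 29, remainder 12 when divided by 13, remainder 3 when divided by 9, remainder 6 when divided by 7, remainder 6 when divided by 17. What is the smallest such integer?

The moduli are pairwise coprime; N = 29·13·9·7·17 = 403767.
N/29 = 13923; 13923 ≡ 3 (mod 29); 3·10 ≡ 1, so inverse 10.
N/13 = 31059; 31059 ≡ 2 (mod 13); 2·7 ≡ 1, so inverse 7.
N/9 = 44863; 44863 ≡ 7 (mod 9); 7·4 ≡ 1, so inverse 4.
N/7 = 57681; 57681 ≡ 1 (mod 7), inverse 1.
N/17 = 23751; 23751 ≡ 2 (mod 17); 2·9 ≡ 1, so inverse 9.
x ≡ 1·13923·10 + 12·31059·7 + 3·44863·4 + 6·57681·1 + 6·23751·9 = 4915182.
4915182 mod 403767 = 69978.

69978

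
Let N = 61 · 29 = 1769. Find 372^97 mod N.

603

Mod 61: 372 ≡ 6; by Fermat, exponent reduces to 97 mod 60 = 37; 6^37 ≡ 54 (mod 61).
Mod 29: 372 ≡ 24; by Fermat, exponent reduces to 97 mod 28 = 13; 24^13 ≡ 23 (mod 29).
Combine by CRT: x ≡ 54 (mod 61), x ≡ 23 (mod 29) ⇒ x ≡ 603 (mod 1769).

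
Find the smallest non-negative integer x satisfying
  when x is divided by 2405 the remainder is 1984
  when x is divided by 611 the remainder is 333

28439

Combine the congruences pairwise.
gcd(2405, 611) = 13 and 13 | (333 − 1984), so the pair is consistent; merging gives x ≡ 28439 (mod 113035), where 113035 = lcm(2405, 611).
The solution is unique modulo lcm(2405, 611) = 113035.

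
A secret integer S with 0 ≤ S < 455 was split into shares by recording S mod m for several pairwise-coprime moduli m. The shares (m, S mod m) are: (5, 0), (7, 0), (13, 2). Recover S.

The moduli are pairwise coprime; N = 5·7·13 = 455.
N/5 = 91; 91 ≡ 1 (mod 5), inverse 1.
N/7 = 65; 65 ≡ 2 (mod 7); 2·4 ≡ 1, so inverse 4.
N/13 = 35; 35 ≡ 9 (mod 13); 9·3 ≡ 1, so inverse 3.
S ≡ 0·91·1 + 0·65·4 + 2·35·3 = 210.
210 mod 455 = 210.

210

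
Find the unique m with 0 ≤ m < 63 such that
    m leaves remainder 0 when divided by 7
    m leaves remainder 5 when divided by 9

From m ≡ 0 (mod 7) write m = 0 + 7t. Substituting into m ≡ 5 (mod 9) gives 7t ≡ 5 (mod 9), and since 7⁻¹ ≡ 4 (mod 9), t ≡ 2. Hence m ≡ 0 + 7·2 = 14 (mod 63).

14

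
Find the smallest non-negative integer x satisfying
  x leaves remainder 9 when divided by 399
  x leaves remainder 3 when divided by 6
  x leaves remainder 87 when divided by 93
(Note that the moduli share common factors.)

gcd(399, 6) = 3 and 3 | (3 − 9), so the pair is consistent; merging gives x ≡ 9 (mod 798), where 798 = lcm(399, 6).
gcd(798, 93) = 3 and 3 | (87 − 9), so the pair is consistent; merging gives x ≡ 23151 (mod 24738), where 24738 = lcm(798, 93).
The solution is unique modulo lcm(399, 6, 93) = 24738.

23151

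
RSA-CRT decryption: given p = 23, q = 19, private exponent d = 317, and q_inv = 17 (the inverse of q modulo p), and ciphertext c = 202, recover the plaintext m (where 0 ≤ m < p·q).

d_p = d mod (p−1) = 317 mod 22 = 9; d_q = d mod (q−1) = 11.
m₁ = c^(d_p) mod p: c ≡ 18 (mod 23), and 18^9 mod 23 = 12.
m₂ = c^(d_q) mod q: c ≡ 12 (mod 19), and 12^11 mod 19 = 8.
h = q_inv·(m₁ − m₂) mod p = 17·(12 − 8) mod 23 = 22.
m = m₂ + h·q = 8 + 22·19 = 426.

426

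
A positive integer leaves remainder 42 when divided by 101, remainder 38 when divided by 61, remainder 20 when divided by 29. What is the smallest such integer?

19131

The moduli are pairwise coprime; N = 101·61·29 = 178669.
N/101 = 1769; 1769 ≡ 52 (mod 101); 52·68 ≡ 1, so inverse 68.
N/61 = 2929; 2929 ≡ 1 (mod 61), inverse 1.
N/29 = 6161; 6161 ≡ 13 (mod 29); 13·9 ≡ 1, so inverse 9.
a ≡ 42·1769·68 + 38·2929·1 + 20·6161·9 = 6272546.
6272546 mod 178669 = 19131.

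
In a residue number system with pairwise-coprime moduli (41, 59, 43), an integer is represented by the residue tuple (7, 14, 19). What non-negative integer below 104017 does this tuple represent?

The moduli are pairwise coprime; N = 41·59·43 = 104017.
N/41 = 2537; 2537 ≡ 36 (mod 41); 36·8 ≡ 1, so inverse 8.
N/59 = 1763; 1763 ≡ 52 (mod 59); 52·42 ≡ 1, so inverse 42.
N/43 = 2419; 2419 ≡ 11 (mod 43); 11·4 ≡ 1, so inverse 4.
x ≡ 7·2537·8 + 14·1763·42 + 19·2419·4 = 1362560.
1362560 mod 104017 = 10339.

10339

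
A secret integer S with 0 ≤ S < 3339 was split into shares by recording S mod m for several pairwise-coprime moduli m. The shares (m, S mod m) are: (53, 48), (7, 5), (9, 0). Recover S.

684

The moduli are pairwise coprime; N = 53·7·9 = 3339.
N/53 = 63; 63 ≡ 10 (mod 53); 10·16 ≡ 1, so inverse 16.
N/7 = 477; 477 ≡ 1 (mod 7), inverse 1.
N/9 = 371; 371 ≡ 2 (mod 9); 2·5 ≡ 1, so inverse 5.
S ≡ 48·63·16 + 5·477·1 + 0·371·5 = 50769.
50769 mod 3339 = 684.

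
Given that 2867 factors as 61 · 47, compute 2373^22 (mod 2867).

Mod 61: 2373 ≡ 55; 55^22 ≡ 45 (mod 61).
Mod 47: 2373 ≡ 23; 23^22 ≡ 2 (mod 47).
Combine by CRT: x ≡ 45 (mod 61), x ≡ 2 (mod 47) ⇒ x ≡ 472 (mod 2867).

472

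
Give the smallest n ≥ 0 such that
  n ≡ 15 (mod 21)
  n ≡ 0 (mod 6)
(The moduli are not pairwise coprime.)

36

gcd(21, 6) = 3 and 3 | (0 − 15), so the pair is consistent; merging gives n ≡ 36 (mod 42), where 42 = lcm(21, 6).
The solution is unique modulo lcm(21, 6) = 42.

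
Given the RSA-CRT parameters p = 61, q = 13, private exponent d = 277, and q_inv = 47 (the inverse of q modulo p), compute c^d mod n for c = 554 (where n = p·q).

d_p = d mod (p−1) = 277 mod 60 = 37; d_q = d mod (q−1) = 1.
m₁ = c^(d_p) mod p: c ≡ 5 (mod 61), and 5^37 mod 61 = 45.
m₂ = c^(d_q) mod q: c ≡ 8 (mod 13), and 8^1 mod 13 = 8.
h = q_inv·(m₁ − m₂) mod p = 47·(45 − 8) mod 61 = 31.
m = m₂ + h·q = 8 + 31·13 = 411.

411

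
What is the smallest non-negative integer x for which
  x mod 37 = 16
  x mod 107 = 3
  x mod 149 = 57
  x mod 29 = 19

The moduli are pairwise coprime; N = 37·107·149·29 = 17106839.
N/37 = 462347; 462347 ≡ 32 (mod 37); 32·22 ≡ 1, so inverse 22.
N/107 = 159877; 159877 ≡ 19 (mod 107); 19·62 ≡ 1, so inverse 62.
N/149 = 114811; 114811 ≡ 81 (mod 149); 81·46 ≡ 1, so inverse 46.
N/29 = 589891; 589891 ≡ 2 (mod 29); 2·15 ≡ 1, so inverse 15.
x ≡ 16·462347·22 + 3·159877·62 + 57·114811·46 + 19·589891·15 = 661636643.
661636643 mod 17106839 = 11576761.

11576761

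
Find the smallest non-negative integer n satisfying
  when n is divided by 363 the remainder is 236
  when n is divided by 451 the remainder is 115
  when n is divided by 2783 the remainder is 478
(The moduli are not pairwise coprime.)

gcd(363, 451) = 11 and 11 | (115 − 236), so the pair is consistent; merging gives n ≡ 10037 (mod 14883), where 14883 = lcm(363, 451).
gcd(14883, 2783) = 121 and 121 | (478 − 10037), so the pair is consistent; merging gives n ≡ 248165 (mod 342309), where 342309 = lcm(14883, 2783).
The solution is unique modulo lcm(363, 451, 2783) = 342309.

248165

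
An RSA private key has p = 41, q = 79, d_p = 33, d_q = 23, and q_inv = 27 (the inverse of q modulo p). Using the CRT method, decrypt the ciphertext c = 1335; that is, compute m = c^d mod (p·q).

2081

m₁ = c^(d_p) mod p: c ≡ 23 (mod 41), and 23^33 mod 41 = 31.
m₂ = c^(d_q) mod q: c ≡ 71 (mod 79), and 71^23 mod 79 = 27.
h = q_inv·(m₁ − m₂) mod p = 27·(31 − 27) mod 41 = 26.
m = m₂ + h·q = 27 + 26·79 = 2081.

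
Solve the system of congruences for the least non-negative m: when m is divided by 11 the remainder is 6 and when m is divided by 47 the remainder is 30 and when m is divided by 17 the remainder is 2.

The moduli are pairwise coprime; N = 11·47·17 = 8789.
N/11 = 799; 799 ≡ 7 (mod 11); 7·8 ≡ 1, so inverse 8.
N/47 = 187; 187 ≡ 46 (mod 47); 46·46 ≡ 1, so inverse 46.
N/17 = 517; 517 ≡ 7 (mod 17); 7·5 ≡ 1, so inverse 5.
m ≡ 6·799·8 + 30·187·46 + 2·517·5 = 301582.
301582 mod 8789 = 2756.

2756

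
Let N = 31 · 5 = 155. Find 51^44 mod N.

76

Mod 31: 51 ≡ 20; by Fermat, exponent reduces to 44 mod 30 = 14; 20^14 ≡ 14 (mod 31).
Mod 5: 51 ≡ 1; since 4 | 44, by Fermat 1^44 ≡ 1 (mod 5).
Combine by CRT: x ≡ 14 (mod 31), x ≡ 1 (mod 5) ⇒ x ≡ 76 (mod 155).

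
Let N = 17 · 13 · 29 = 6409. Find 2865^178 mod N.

1611

Mod 17: 2865 ≡ 9; by Fermat, exponent reduces to 178 mod 16 = 2; 9^2 ≡ 13 (mod 17).
Mod 13: 2865 ≡ 5; by Fermat, exponent reduces to 178 mod 12 = 10; 5^10 ≡ 12 (mod 13).
Mod 29: 2865 ≡ 23; by Fermat, exponent reduces to 178 mod 28 = 10; 23^10 ≡ 16 (mod 29).
Combine by CRT: x ≡ 13 (mod 17), x ≡ 12 (mod 13), x ≡ 16 (mod 29) ⇒ x ≡ 1611 (mod 6409).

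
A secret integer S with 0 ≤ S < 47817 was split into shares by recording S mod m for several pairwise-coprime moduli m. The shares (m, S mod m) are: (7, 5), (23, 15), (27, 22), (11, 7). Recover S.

36769

Combine the congruences pairwise.
From S ≡ 5 (mod 7) write S = 5 + 7t. Substituting into S ≡ 15 (mod 23) gives 7t ≡ 10 (mod 23), and since 7⁻¹ ≡ 10 (mod 23), t ≡ 8. Hence S ≡ 5 + 7·8 = 61 (mod 161).
From S ≡ 61 (mod 161) write S = 61 + 161t. Substituting into S ≡ 22 (mod 27) gives 161t ≡ 15 (mod 27), and since 26⁻¹ ≡ 26 (mod 27), t ≡ 12. Hence S ≡ 61 + 161·12 = 1993 (mod 4347).
From S ≡ 1993 (mod 4347) write S = 1993 + 4347t. Substituting into S ≡ 7 (mod 11) gives 4347t ≡ 5 (mod 11), and since 2⁻¹ ≡ 6 (mod 11), t ≡ 8. Hence S ≡ 1993 + 4347·8 = 36769 (mod 47817).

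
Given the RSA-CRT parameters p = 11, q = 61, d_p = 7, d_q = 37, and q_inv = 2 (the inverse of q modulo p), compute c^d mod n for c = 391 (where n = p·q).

195

m₁ = c^(d_p) mod p: c ≡ 6 (mod 11), and 6^7 mod 11 = 8.
m₂ = c^(d_q) mod q: c ≡ 25 (mod 61), and 25^37 mod 61 = 12.
h = q_inv·(m₁ − m₂) mod p = 2·(8 − 12) mod 11 = 3.
m = m₂ + h·q = 12 + 3·61 = 195.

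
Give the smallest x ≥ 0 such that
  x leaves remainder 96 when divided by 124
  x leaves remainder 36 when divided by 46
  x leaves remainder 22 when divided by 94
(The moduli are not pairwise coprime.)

gcd(124, 46) = 2 and 2 | (36 − 96), so the pair is consistent; merging gives x ≡ 220 (mod 2852), where 2852 = lcm(124, 46).
gcd(2852, 94) = 2 and 2 | (22 − 220), so the pair is consistent; merging gives x ≡ 91484 (mod 134044), where 134044 = lcm(2852, 94).
The solution is unique modulo lcm(124, 46, 94) = 134044.

91484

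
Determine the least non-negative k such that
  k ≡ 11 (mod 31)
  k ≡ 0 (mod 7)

From k ≡ 11 (mod 31) write k = 11 + 31t. Substituting into k ≡ 0 (mod 7) gives 31t ≡ 3 (mod 7), and since 3⁻¹ ≡ 5 (mod 7), t ≡ 1. Hence k ≡ 11 + 31·1 = 42 (mod 217).

42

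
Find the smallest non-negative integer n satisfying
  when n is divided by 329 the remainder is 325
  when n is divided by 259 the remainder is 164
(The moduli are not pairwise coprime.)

gcd(329, 259) = 7 and 7 | (164 − 325), so the pair is consistent; merging gives n ≡ 10524 (mod 12173), where 12173 = lcm(329, 259).
The solution is unique modulo lcm(329, 259) = 12173.

10524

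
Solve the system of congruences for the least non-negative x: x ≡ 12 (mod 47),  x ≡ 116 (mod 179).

4054

Combine the congruences pairwise.
From x ≡ 12 (mod 47) write x = 12 + 47t. Substituting into x ≡ 116 (mod 179) gives 47t ≡ 104 (mod 179), and since 47⁻¹ ≡ 80 (mod 179), t ≡ 86. Hence x ≡ 12 + 47·86 = 4054 (mod 8413).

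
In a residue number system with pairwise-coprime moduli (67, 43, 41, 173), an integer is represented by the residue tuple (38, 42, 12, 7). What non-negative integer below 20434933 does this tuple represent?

The moduli are pairwise coprime; N = 67·43·41·173 = 20434933.
N/67 = 304999; 304999 ≡ 15 (mod 67); 15·9 ≡ 1, so inverse 9.
N/43 = 475231; 475231 ≡ 38 (mod 43); 38·17 ≡ 1, so inverse 17.
N/41 = 498413; 498413 ≡ 17 (mod 41); 17·29 ≡ 1, so inverse 29.
N/173 = 118121; 118121 ≡ 135 (mod 173); 135·132 ≡ 1, so inverse 132.
x ≡ 38·304999·9 + 42·475231·17 + 12·498413·29 + 7·118121·132 = 726216120.
726216120 mod 20434933 = 10993465.

10993465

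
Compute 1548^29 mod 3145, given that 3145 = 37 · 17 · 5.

1548

Mod 37: 1548 ≡ 31; 31^29 ≡ 31 (mod 37).
Mod 17: 1548 ≡ 1; by Fermat, exponent reduces to 29 mod 16 = 13; 1^13 ≡ 1 (mod 17).
Mod 5: 1548 ≡ 3; by Fermat, exponent reduces to 29 mod 4 = 1; 3^1 ≡ 3 (mod 5).
Combine by CRT: x ≡ 31 (mod 37), x ≡ 1 (mod 17), x ≡ 3 (mod 5) ⇒ x ≡ 1548 (mod 3145).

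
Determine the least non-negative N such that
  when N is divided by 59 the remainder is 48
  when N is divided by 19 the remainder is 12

107

From N ≡ 48 (mod 59) write N = 48 + 59t. Substituting into N ≡ 12 (mod 19) gives 59t ≡ 2 (mod 19), and since 2⁻¹ ≡ 10 (mod 19), t ≡ 1. Hence N ≡ 48 + 59·1 = 107 (mod 1121).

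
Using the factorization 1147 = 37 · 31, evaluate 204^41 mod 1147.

59

Mod 37: 204 ≡ 19; by Fermat, exponent reduces to 41 mod 36 = 5; 19^5 ≡ 22 (mod 37).
Mod 31: 204 ≡ 18; by Fermat, exponent reduces to 41 mod 30 = 11; 18^11 ≡ 28 (mod 31).
Combine by CRT: x ≡ 22 (mod 37), x ≡ 28 (mod 31) ⇒ x ≡ 59 (mod 1147).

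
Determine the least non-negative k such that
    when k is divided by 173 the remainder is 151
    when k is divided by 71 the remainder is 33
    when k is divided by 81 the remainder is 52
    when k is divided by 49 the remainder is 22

From k ≡ 151 (mod 173) write k = 151 + 173t. Substituting into k ≡ 33 (mod 71) gives 173t ≡ 24 (mod 71), and since 31⁻¹ ≡ 55 (mod 71), t ≡ 42. Hence k ≡ 151 + 173·42 = 7417 (mod 12283).
From k ≡ 7417 (mod 12283) write k = 7417 + 12283t. Substituting into k ≡ 52 (mod 81) gives 12283t ≡ 6 (mod 81), and since 52⁻¹ ≡ 67 (mod 81), t ≡ 78. Hence k ≡ 7417 + 12283·78 = 965491 (mod 994923).
From k ≡ 965491 (mod 994923) write k = 965491 + 994923t. Substituting into k ≡ 22 (mod 49) gives 994923t ≡ 27 (mod 49), and since 27⁻¹ ≡ 20 (mod 49), t ≡ 1. Hence k ≡ 965491 + 994923·1 = 1960414 (mod 48751227).

1960414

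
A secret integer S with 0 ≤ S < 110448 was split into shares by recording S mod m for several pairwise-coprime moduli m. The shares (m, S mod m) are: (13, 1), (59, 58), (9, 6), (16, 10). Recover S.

74634

The moduli are pairwise coprime; N = 13·59·9·16 = 110448.
N/13 = 8496; 8496 ≡ 7 (mod 13); 7·2 ≡ 1, so inverse 2.
N/59 = 1872; 1872 ≡ 43 (mod 59); 43·11 ≡ 1, so inverse 11.
N/9 = 12272; 12272 ≡ 5 (mod 9); 5·2 ≡ 1, so inverse 2.
N/16 = 6903; 6903 ≡ 7 (mod 16); 7·7 ≡ 1, so inverse 7.
S ≡ 1·8496·2 + 58·1872·11 + 6·12272·2 + 10·6903·7 = 1841802.
1841802 mod 110448 = 74634.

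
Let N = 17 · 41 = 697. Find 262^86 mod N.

Mod 17: 262 ≡ 7; by Fermat, exponent reduces to 86 mod 16 = 6; 7^6 ≡ 9 (mod 17).
Mod 41: 262 ≡ 16; by Fermat, exponent reduces to 86 mod 40 = 6; 16^6 ≡ 16 (mod 41).
Combine by CRT: x ≡ 9 (mod 17), x ≡ 16 (mod 41) ⇒ x ≡ 672 (mod 697).

672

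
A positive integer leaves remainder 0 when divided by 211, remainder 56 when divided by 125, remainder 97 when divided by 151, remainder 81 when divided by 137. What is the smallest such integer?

Combine the congruences pairwise.
From n ≡ 0 (mod 211) write n = 0 + 211t. Substituting into n ≡ 56 (mod 125) gives 211t ≡ 56 (mod 125), and since 86⁻¹ ≡ 16 (mod 125), t ≡ 21. Hence n ≡ 0 + 211·21 = 4431 (mod 26375).
From n ≡ 4431 (mod 26375) write n = 4431 + 26375t. Substituting into n ≡ 97 (mod 151) gives 26375t ≡ 45 (mod 151), and since 101⁻¹ ≡ 3 (mod 151), t ≡ 135. Hence n ≡ 4431 + 26375·135 = 3565056 (mod 3982625).
From n ≡ 3565056 (mod 3982625) write n = 3565056 + 3982625t. Substituting into n ≡ 81 (mod 137) gives 3982625t ≡ 39 (mod 137), and since 35⁻¹ ≡ 47 (mod 137), t ≡ 52. Hence n ≡ 3565056 + 3982625·52 = 210661556 (mod 545619625).

210661556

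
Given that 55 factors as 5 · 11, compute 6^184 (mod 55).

31

Mod 5: 6 ≡ 1; since 4 | 184, by Fermat 1^184 ≡ 1 (mod 5).
Mod 11: 6 ≡ 6; by Fermat, exponent reduces to 184 mod 10 = 4; 6^4 ≡ 9 (mod 11).
Combine by CRT: x ≡ 1 (mod 5), x ≡ 9 (mod 11) ⇒ x ≡ 31 (mod 55).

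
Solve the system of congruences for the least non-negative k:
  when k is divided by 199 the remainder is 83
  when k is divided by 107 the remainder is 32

From k ≡ 83 (mod 199) write k = 83 + 199t. Substituting into k ≡ 32 (mod 107) gives 199t ≡ 56 (mod 107), and since 92⁻¹ ≡ 57 (mod 107), t ≡ 89. Hence k ≡ 83 + 199·89 = 17794 (mod 21293).

17794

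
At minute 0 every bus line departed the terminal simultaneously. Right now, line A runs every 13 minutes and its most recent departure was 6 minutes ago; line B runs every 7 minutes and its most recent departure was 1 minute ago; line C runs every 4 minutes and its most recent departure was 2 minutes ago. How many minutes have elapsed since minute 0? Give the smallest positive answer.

From t ≡ 6 (mod 13) write t = 6 + 13s. Substituting into t ≡ 1 (mod 7) gives 13s ≡ 2 (mod 7), and since 6⁻¹ ≡ 6 (mod 7), s ≡ 5. Hence t ≡ 6 + 13·5 = 71 (mod 91).
From t ≡ 71 (mod 91) write t = 71 + 91s. Substituting into t ≡ 2 (mod 4) gives 91s ≡ 3 (mod 4), and since 3⁻¹ ≡ 3 (mod 4), s ≡ 1. Hence t ≡ 71 + 91·1 = 162 (mod 364).

162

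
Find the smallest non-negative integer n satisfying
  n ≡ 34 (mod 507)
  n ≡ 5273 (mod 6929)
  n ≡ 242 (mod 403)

gcd(507, 6929) = 169 and 169 | (5273 − 34), so the pair is consistent; merging gives n ≡ 12202 (mod 20787), where 20787 = lcm(507, 6929).
gcd(20787, 403) = 13 and 13 | (242 − 12202), so the pair is consistent; merging gives n ≡ 95350 (mod 644397), where 644397 = lcm(20787, 403).
The solution is unique modulo lcm(507, 6929, 403) = 644397.

95350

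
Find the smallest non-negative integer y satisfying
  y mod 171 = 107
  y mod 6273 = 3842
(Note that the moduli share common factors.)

gcd(171, 6273) = 9 and 9 | (3842 − 107), so the pair is consistent; merging gives y ≡ 60299 (mod 119187), where 119187 = lcm(171, 6273).
The solution is unique modulo lcm(171, 6273) = 119187.

60299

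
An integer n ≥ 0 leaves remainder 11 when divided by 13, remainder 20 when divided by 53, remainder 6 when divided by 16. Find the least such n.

9878

The moduli are pairwise coprime; M = 13·53·16 = 11024.
M/13 = 848; 848 ≡ 3 (mod 13); 3·9 ≡ 1, so inverse 9.
M/53 = 208; 208 ≡ 49 (mod 53); 49·13 ≡ 1, so inverse 13.
M/16 = 689; 689 ≡ 1 (mod 16), inverse 1.
n ≡ 11·848·9 + 20·208·13 + 6·689·1 = 142166.
142166 mod 11024 = 9878.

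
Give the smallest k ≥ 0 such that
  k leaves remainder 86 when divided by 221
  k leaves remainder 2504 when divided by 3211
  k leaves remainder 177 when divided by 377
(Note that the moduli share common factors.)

63513

Combine the congruences pairwise.
gcd(221, 3211) = 13 and 13 | (2504 − 86), so the pair is consistent; merging gives k ≡ 8926 (mod 54587), where 54587 = lcm(221, 3211).
gcd(54587, 377) = 13 and 13 | (177 − 8926), so the pair is consistent; merging gives k ≡ 63513 (mod 1583023), where 1583023 = lcm(54587, 377).
The solution is unique modulo lcm(221, 3211, 377) = 1583023.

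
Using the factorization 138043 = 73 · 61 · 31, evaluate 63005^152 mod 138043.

Mod 73: 63005 ≡ 6; by Fermat, exponent reduces to 152 mod 72 = 8; 6^8 ≡ 32 (mod 73).
Mod 61: 63005 ≡ 53; by Fermat, exponent reduces to 152 mod 60 = 32; 53^32 ≡ 58 (mod 61).
Mod 31: 63005 ≡ 13; by Fermat, exponent reduces to 152 mod 30 = 2; 13^2 ≡ 14 (mod 31).
Combine by CRT: x ≡ 32 (mod 73), x ≡ 58 (mod 61), x ≡ 14 (mod 31) ⇒ x ≡ 84055 (mod 138043).

84055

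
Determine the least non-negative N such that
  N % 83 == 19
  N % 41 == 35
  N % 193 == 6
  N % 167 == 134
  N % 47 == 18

The moduli are pairwise coprime; M = 83·41·193·167·47 = 5155058371.
M/83 = 62109137; 62109137 ≡ 71 (mod 83); 71·76 ≡ 1, so inverse 76.
M/41 = 125733131; 125733131 ≡ 30 (mod 41); 30·26 ≡ 1, so inverse 26.
M/193 = 26710147; 26710147 ≡ 105 (mod 193); 105·125 ≡ 1, so inverse 125.
M/167 = 30868613; 30868613 ≡ 166 (mod 167); 166·166 ≡ 1, so inverse 166.
M/47 = 109682093; 109682093 ≡ 26 (mod 47); 26·38 ≡ 1, so inverse 38.
N ≡ 19·62109137·76 + 35·125733131·26 + 6·26710147·125 + 134·30868613·166 + 18·109682093·38 = 985799332472.
985799332472 mod 5155058371 = 1183183611.

1183183611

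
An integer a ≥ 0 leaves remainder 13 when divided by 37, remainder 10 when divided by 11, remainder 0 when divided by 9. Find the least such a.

2529

From a ≡ 13 (mod 37) write a = 13 + 37t. Substituting into a ≡ 10 (mod 11) gives 37t ≡ 8 (mod 11), and since 4⁻¹ ≡ 3 (mod 11), t ≡ 2. Hence a ≡ 13 + 37·2 = 87 (mod 407).
From a ≡ 87 (mod 407) write a = 87 + 407t. Substituting into a ≡ 0 (mod 9) gives 407t ≡ 3 (mod 9), and since 2⁻¹ ≡ 5 (mod 9), t ≡ 6. Hence a ≡ 87 + 407·6 = 2529 (mod 3663).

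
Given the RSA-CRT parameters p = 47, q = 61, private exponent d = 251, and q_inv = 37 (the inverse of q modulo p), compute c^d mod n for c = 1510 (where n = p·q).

d_p = d mod (p−1) = 251 mod 46 = 21; d_q = d mod (q−1) = 11.
m₁ = c^(d_p) mod p: c ≡ 6 (mod 47), and 6^21 mod 47 = 17.
m₂ = c^(d_q) mod q: c ≡ 46 (mod 61), and 46^11 mod 61 = 49.
h = q_inv·(m₁ − m₂) mod p = 37·(17 − 49) mod 47 = 38.
m = m₂ + h·q = 49 + 38·61 = 2367.

2367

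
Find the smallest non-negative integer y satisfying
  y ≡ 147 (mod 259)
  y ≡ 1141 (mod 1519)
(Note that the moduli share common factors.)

gcd(259, 1519) = 7 and 7 | (1141 − 147), so the pair is consistent; merging gives y ≡ 33040 (mod 56203), where 56203 = lcm(259, 1519).
The solution is unique modulo lcm(259, 1519) = 56203.

33040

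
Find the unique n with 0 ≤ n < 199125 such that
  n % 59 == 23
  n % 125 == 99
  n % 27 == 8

192599

From n ≡ 23 (mod 59) write n = 23 + 59t. Substituting into n ≡ 99 (mod 125) gives 59t ≡ 76 (mod 125), and since 59⁻¹ ≡ 89 (mod 125), t ≡ 14. Hence n ≡ 23 + 59·14 = 849 (mod 7375).
From n ≡ 849 (mod 7375) write n = 849 + 7375t. Substituting into n ≡ 8 (mod 27) gives 7375t ≡ 23 (mod 27), and since 4⁻¹ ≡ 7 (mod 27), t ≡ 26. Hence n ≡ 849 + 7375·26 = 192599 (mod 199125).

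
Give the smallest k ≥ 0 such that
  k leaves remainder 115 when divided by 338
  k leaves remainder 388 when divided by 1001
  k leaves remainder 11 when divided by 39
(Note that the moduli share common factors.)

gcd(338, 1001) = 13 and 13 | (388 − 115), so the pair is consistent; merging gives k ≡ 21409 (mod 26026), where 26026 = lcm(338, 1001).
gcd(26026, 39) = 13 and 13 | (11 − 21409), so the pair is consistent; merging gives k ≡ 47435 (mod 78078), where 78078 = lcm(26026, 39).
The solution is unique modulo lcm(338, 1001, 39) = 78078.

47435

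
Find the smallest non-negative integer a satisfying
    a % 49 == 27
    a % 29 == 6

615

Combine the congruences pairwise.
From a ≡ 27 (mod 49) write a = 27 + 49t. Substituting into a ≡ 6 (mod 29) gives 49t ≡ 8 (mod 29), and since 20⁻¹ ≡ 16 (mod 29), t ≡ 12. Hence a ≡ 27 + 49·12 = 615 (mod 1421).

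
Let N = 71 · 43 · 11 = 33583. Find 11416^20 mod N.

Mod 71: 11416 ≡ 56; 56^20 ≡ 32 (mod 71).
Mod 43: 11416 ≡ 21; 21^20 ≡ 41 (mod 43).
Mod 11: 11416 ≡ 9; since 10 | 20, by Fermat 9^20 ≡ 1 (mod 11).
Combine by CRT: x ≡ 32 (mod 71), x ≡ 41 (mod 43), x ≡ 1 (mod 11) ⇒ x ≡ 3653 (mod 33583).

3653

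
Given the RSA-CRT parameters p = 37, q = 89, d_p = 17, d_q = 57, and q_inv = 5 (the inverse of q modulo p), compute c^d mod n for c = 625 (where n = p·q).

2229

m₁ = c^(d_p) mod p: c ≡ 33 (mod 37), and 33^17 mod 37 = 9.
m₂ = c^(d_q) mod q: c ≡ 2 (mod 89), and 2^57 mod 89 = 4.
h = q_inv·(m₁ − m₂) mod p = 5·(9 − 4) mod 37 = 25.
m = m₂ + h·q = 4 + 25·89 = 2229.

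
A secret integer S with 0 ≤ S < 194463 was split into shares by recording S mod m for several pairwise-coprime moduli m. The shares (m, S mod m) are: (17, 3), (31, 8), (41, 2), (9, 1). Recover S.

61543

From S ≡ 3 (mod 17) write S = 3 + 17t. Substituting into S ≡ 8 (mod 31) gives 17t ≡ 5 (mod 31), and since 17⁻¹ ≡ 11 (mod 31), t ≡ 24. Hence S ≡ 3 + 17·24 = 411 (mod 527).
From S ≡ 411 (mod 527) write S = 411 + 527t. Substituting into S ≡ 2 (mod 41) gives 527t ≡ 1 (mod 41), and since 35⁻¹ ≡ 34 (mod 41), t ≡ 34. Hence S ≡ 411 + 527·34 = 18329 (mod 21607).
From S ≡ 18329 (mod 21607) write S = 18329 + 21607t. Substituting into S ≡ 1 (mod 9) gives 21607t ≡ 5 (mod 9), and since 7⁻¹ ≡ 4 (mod 9), t ≡ 2. Hence S ≡ 18329 + 21607·2 = 61543 (mod 194463).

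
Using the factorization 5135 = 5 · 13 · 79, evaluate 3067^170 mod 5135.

Mod 5: 3067 ≡ 2; by Fermat, exponent reduces to 170 mod 4 = 2; 2^2 ≡ 4 (mod 5).
Mod 13: 3067 ≡ 12; by Fermat, exponent reduces to 170 mod 12 = 2; 12^2 ≡ 1 (mod 13).
Mod 79: 3067 ≡ 65; by Fermat, exponent reduces to 170 mod 78 = 14; 65^14 ≡ 65 (mod 79).
Combine by CRT: x ≡ 4 (mod 5), x ≡ 1 (mod 13), x ≡ 65 (mod 79) ⇒ x ≡ 144 (mod 5135).

144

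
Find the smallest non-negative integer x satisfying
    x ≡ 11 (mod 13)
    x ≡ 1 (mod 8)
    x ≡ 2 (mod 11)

The moduli are pairwise coprime; N = 13·8·11 = 1144.
N/13 = 88; 88 ≡ 10 (mod 13); 10·4 ≡ 1, so inverse 4.
N/8 = 143; 143 ≡ 7 (mod 8); 7·7 ≡ 1, so inverse 7.
N/11 = 104; 104 ≡ 5 (mod 11); 5·9 ≡ 1, so inverse 9.
x ≡ 11·88·4 + 1·143·7 + 2·104·9 = 6745.
6745 mod 1144 = 1025.

1025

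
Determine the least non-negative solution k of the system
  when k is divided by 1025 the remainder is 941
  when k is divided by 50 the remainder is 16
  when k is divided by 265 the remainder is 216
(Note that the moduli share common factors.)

Combine the congruences pairwise.
gcd(1025, 50) = 25 and 25 | (16 − 941), so the pair is consistent; merging gives k ≡ 1966 (mod 2050), where 2050 = lcm(1025, 50).
gcd(2050, 265) = 5 and 5 | (216 − 1966), so the pair is consistent; merging gives k ≡ 53216 (mod 108650), where 108650 = lcm(2050, 265).
The solution is unique modulo lcm(1025, 50, 265) = 108650.

53216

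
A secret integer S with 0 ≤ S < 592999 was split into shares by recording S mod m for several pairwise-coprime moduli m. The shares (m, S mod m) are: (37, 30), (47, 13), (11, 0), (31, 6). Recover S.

From S ≡ 30 (mod 37) write S = 30 + 37t. Substituting into S ≡ 13 (mod 47) gives 37t ≡ 30 (mod 47), and since 37⁻¹ ≡ 14 (mod 47), t ≡ 44. Hence S ≡ 30 + 37·44 = 1658 (mod 1739).
From S ≡ 1658 (mod 1739) write S = 1658 + 1739t. Substituting into S ≡ 0 (mod 11) gives 1739t ≡ 3 (mod 11), and since 1⁻¹ ≡ 1 (mod 11), t ≡ 3. Hence S ≡ 1658 + 1739·3 = 6875 (mod 19129).
From S ≡ 6875 (mod 19129) write S = 6875 + 19129t. Substituting into S ≡ 6 (mod 31) gives 19129t ≡ 13 (mod 31), and since 2⁻¹ ≡ 16 (mod 31), t ≡ 22. Hence S ≡ 6875 + 19129·22 = 427713 (mod 592999).

427713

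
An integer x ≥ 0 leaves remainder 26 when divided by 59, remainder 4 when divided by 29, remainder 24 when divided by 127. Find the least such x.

Combine the congruences pairwise.
From x ≡ 26 (mod 59) write x = 26 + 59t. Substituting into x ≡ 4 (mod 29) gives 59t ≡ 7 (mod 29), and since 1⁻¹ ≡ 1 (mod 29), t ≡ 7. Hence x ≡ 26 + 59·7 = 439 (mod 1711).
From x ≡ 439 (mod 1711) write x = 439 + 1711t. Substituting into x ≡ 24 (mod 127) gives 1711t ≡ 93 (mod 127), and since 60⁻¹ ≡ 36 (mod 127), t ≡ 46. Hence x ≡ 439 + 1711·46 = 79145 (mod 217297).

79145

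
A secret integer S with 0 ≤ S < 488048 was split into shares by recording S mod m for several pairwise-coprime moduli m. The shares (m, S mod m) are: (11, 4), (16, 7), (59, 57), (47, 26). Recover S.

153575

From S ≡ 4 (mod 11) write S = 4 + 11t. Substituting into S ≡ 7 (mod 16) gives 11t ≡ 3 (mod 16), and since 11⁻¹ ≡ 3 (mod 16), t ≡ 9. Hence S ≡ 4 + 11·9 = 103 (mod 176).
From S ≡ 103 (mod 176) write S = 103 + 176t. Substituting into S ≡ 57 (mod 59) gives 176t ≡ 13 (mod 59), and since 58⁻¹ ≡ 58 (mod 59), t ≡ 46. Hence S ≡ 103 + 176·46 = 8199 (mod 10384).
From S ≡ 8199 (mod 10384) write S = 8199 + 10384t. Substituting into S ≡ 26 (mod 47) gives 10384t ≡ 5 (mod 47), and since 44⁻¹ ≡ 31 (mod 47), t ≡ 14. Hence S ≡ 8199 + 10384·14 = 153575 (mod 488048).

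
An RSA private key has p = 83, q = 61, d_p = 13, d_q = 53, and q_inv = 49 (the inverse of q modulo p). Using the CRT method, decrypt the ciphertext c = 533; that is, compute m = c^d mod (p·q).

980

m₁ = c^(d_p) mod p: c ≡ 35 (mod 83), and 35^13 mod 83 = 67.
m₂ = c^(d_q) mod q: c ≡ 45 (mod 61), and 45^53 mod 61 = 4.
h = q_inv·(m₁ − m₂) mod p = 49·(67 − 4) mod 83 = 16.
m = m₂ + h·q = 4 + 16·61 = 980.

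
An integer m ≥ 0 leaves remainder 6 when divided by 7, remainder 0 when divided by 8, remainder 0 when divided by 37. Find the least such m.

Combine the congruences pairwise.
From m ≡ 6 (mod 7) write m = 6 + 7t. Substituting into m ≡ 0 (mod 8) gives 7t ≡ 2 (mod 8), and since 7⁻¹ ≡ 7 (mod 8), t ≡ 6. Hence m ≡ 6 + 7·6 = 48 (mod 56).
From m ≡ 48 (mod 56) write m = 48 + 56t. Substituting into m ≡ 0 (mod 37) gives 56t ≡ 26 (mod 37), and since 19⁻¹ ≡ 2 (mod 37), t ≡ 15. Hence m ≡ 48 + 56·15 = 888 (mod 2072).

888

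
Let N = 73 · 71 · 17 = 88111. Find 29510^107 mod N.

Mod 73: 29510 ≡ 18; by Fermat, exponent reduces to 107 mod 72 = 35; 18^35 ≡ 69 (mod 73).
Mod 71: 29510 ≡ 45; by Fermat, exponent reduces to 107 mod 70 = 37; 45^37 ≡ 37 (mod 71).
Mod 17: 29510 ≡ 15; by Fermat, exponent reduces to 107 mod 16 = 11; 15^11 ≡ 9 (mod 17).
Combine by CRT: x ≡ 69 (mod 73), x ≡ 37 (mod 71), x ≡ 9 (mod 17) ⇒ x ≡ 35182 (mod 88111).

35182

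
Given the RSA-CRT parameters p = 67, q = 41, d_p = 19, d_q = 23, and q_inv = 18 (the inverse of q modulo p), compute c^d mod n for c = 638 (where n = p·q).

892

m₁ = c^(d_p) mod p: c ≡ 35 (mod 67), and 35^19 mod 67 = 21.
m₂ = c^(d_q) mod q: c ≡ 23 (mod 41), and 23^23 mod 41 = 31.
h = q_inv·(m₁ − m₂) mod p = 18·(21 − 31) mod 67 = 21.
m = m₂ + h·q = 31 + 21·41 = 892.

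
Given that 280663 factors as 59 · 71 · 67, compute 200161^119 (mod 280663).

Mod 59: 200161 ≡ 33; by Fermat, exponent reduces to 119 mod 58 = 3; 33^3 ≡ 6 (mod 59).
Mod 71: 200161 ≡ 12; by Fermat, exponent reduces to 119 mod 70 = 49; 12^49 ≡ 57 (mod 71).
Mod 67: 200161 ≡ 32; by Fermat, exponent reduces to 119 mod 66 = 53; 32^53 ≡ 2 (mod 67).
Combine by CRT: x ≡ 6 (mod 59), x ≡ 57 (mod 71), x ≡ 2 (mod 67) ⇒ x ≡ 57354 (mod 280663).

57354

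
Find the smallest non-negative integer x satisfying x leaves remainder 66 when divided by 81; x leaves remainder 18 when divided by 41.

From x ≡ 66 (mod 81) write x = 66 + 81t. Substituting into x ≡ 18 (mod 41) gives 81t ≡ 34 (mod 41), and since 40⁻¹ ≡ 40 (mod 41), t ≡ 7. Hence x ≡ 66 + 81·7 = 633 (mod 3321).

633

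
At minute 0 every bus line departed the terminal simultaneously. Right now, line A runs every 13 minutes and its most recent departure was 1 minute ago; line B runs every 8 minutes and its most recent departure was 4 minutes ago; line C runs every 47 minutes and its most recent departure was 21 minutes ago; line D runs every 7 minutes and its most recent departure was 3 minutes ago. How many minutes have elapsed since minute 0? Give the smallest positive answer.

The moduli are pairwise coprime; N = 13·8·47·7 = 34216.
N/13 = 2632; 2632 ≡ 6 (mod 13); 6·11 ≡ 1, so inverse 11.
N/8 = 4277; 4277 ≡ 5 (mod 8); 5·5 ≡ 1, so inverse 5.
N/47 = 728; 728 ≡ 23 (mod 47); 23·45 ≡ 1, so inverse 45.
N/7 = 4888; 4888 ≡ 2 (mod 7); 2·4 ≡ 1, so inverse 4.
t ≡ 1·2632·11 + 4·4277·5 + 21·728·45 + 3·4888·4 = 861108.
861108 mod 34216 = 5708.

5708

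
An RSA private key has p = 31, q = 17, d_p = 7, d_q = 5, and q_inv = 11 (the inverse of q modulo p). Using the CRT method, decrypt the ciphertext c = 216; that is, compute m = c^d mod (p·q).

m₁ = c^(d_p) mod p: c ≡ 30 (mod 31), and 30^7 mod 31 = 30.
m₂ = c^(d_q) mod q: c ≡ 12 (mod 17), and 12^5 mod 17 = 3.
h = q_inv·(m₁ − m₂) mod p = 11·(30 − 3) mod 31 = 18.
m = m₂ + h·q = 3 + 18·17 = 309.

309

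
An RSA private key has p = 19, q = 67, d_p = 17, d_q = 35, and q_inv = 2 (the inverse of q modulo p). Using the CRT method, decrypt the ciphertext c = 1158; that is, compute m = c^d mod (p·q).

227

m₁ = c^(d_p) mod p: c ≡ 18 (mod 19), and 18^17 mod 19 = 18.
m₂ = c^(d_q) mod q: c ≡ 19 (mod 67), and 19^35 mod 67 = 26.
h = q_inv·(m₁ − m₂) mod p = 2·(18 − 26) mod 19 = 3.
m = m₂ + h·q = 26 + 3·67 = 227.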